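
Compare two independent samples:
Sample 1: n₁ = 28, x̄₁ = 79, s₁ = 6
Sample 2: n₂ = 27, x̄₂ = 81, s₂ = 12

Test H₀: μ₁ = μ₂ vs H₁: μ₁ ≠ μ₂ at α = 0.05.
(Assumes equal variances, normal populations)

Pooled variance: s²_p = [27×6² + 26×12²]/(53) = 88.9811
s_p = 9.4330
SE = s_p×√(1/n₁ + 1/n₂) = 9.4330×√(1/28 + 1/27) = 2.5443
t = (x̄₁ - x̄₂)/SE = (79 - 81)/2.5443 = -0.7861
df = 53, t-critical = ±2.006
Decision: fail to reject H₀

Answer: t = -0.7861, fail to reject H₀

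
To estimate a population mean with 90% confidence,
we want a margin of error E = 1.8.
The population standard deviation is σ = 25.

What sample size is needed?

z_0.05 = 1.645
n = (z×σ/E)² = (1.645×25/1.8)²
n = 521.9956
Round up: n = 522

Answer: n = 522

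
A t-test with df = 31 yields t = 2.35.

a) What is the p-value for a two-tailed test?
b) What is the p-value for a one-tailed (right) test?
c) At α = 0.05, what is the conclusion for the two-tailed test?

Answer: a) 0.0253, b) 0.0127, c) reject H₀

Derivation:
Using t-distribution with df = 31:
a) Two-tailed: p = 2×P(T > 2.35) = 0.0253
b) One-tailed: p = P(T > 2.35) = 0.0127
c) 0.0253 < 0.05, reject H₀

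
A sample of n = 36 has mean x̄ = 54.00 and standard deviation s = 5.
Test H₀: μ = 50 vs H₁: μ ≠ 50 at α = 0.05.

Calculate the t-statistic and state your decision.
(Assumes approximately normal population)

Answer: t = 4.8002, reject H₀

Derivation:
df = n - 1 = 35
SE = s/√n = 5/√36 = 0.8333
t = (x̄ - μ₀)/SE = (54.00 - 50)/0.8333 = 4.8002
Critical value: t_{0.025,35} = ±2.030
p-value < 0.0001
Decision: reject H₀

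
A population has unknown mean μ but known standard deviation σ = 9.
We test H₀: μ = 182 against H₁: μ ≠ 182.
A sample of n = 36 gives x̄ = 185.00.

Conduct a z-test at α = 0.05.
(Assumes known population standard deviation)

Answer: z = 2.0000, reject H₀

Derivation:
Standard error: SE = σ/√n = 9/√36 = 1.5000
z-statistic: z = (x̄ - μ₀)/SE = (185.00 - 182)/1.5000 = 2.0000
Critical value: ±1.960
p-value = 0.0455
Decision: reject H₀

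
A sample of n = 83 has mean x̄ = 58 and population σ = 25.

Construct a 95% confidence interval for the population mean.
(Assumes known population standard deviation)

Answer: (52.6216, 63.3784)

Derivation:
Confidence level: 95%, α = 0.05
z_0.025 = 1.960
SE = σ/√n = 25/√83 = 2.7441
Margin of error = 1.960 × 2.7441 = 5.3784
CI: x̄ ± margin = 58 ± 5.3784
CI: (52.6216, 63.3784)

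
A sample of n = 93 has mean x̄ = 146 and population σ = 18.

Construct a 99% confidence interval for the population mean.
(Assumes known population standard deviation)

Answer: (141.1919, 150.8081)

Derivation:
Confidence level: 99%, α = 0.01
z_0.005 = 2.576
SE = σ/√n = 18/√93 = 1.8665
Margin of error = 2.576 × 1.8665 = 4.8081
CI: x̄ ± margin = 146 ± 4.8081
CI: (141.1919, 150.8081)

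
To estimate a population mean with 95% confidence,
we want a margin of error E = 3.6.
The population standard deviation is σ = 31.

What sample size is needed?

z_0.025 = 1.960
n = (z×σ/E)² = (1.960×31/3.6)²
n = 284.8594
Round up: n = 285

Answer: n = 285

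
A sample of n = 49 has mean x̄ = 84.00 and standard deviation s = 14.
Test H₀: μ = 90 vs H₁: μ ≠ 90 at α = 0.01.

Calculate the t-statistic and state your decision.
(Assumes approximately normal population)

df = n - 1 = 48
SE = s/√n = 14/√49 = 2.0000
t = (x̄ - μ₀)/SE = (84.00 - 90)/2.0000 = -3.0000
Critical value: t_{0.005,48} = ±2.682
p-value ≈ 0.0043
Decision: reject H₀

Answer: t = -3.0000, reject H₀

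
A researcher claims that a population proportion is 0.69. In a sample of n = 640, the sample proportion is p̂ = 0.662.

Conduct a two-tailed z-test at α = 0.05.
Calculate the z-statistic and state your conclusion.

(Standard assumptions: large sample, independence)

Answer: z = -1.5316, fail to reject H₀

Derivation:
H₀: p = 0.69, H₁: p ≠ 0.69
Standard error: SE = √(p₀(1-p₀)/n) = √(0.69×0.31/640) = 0.018282
z-statistic: z = (p̂ - p₀)/SE = (0.662 - 0.69)/0.018282 = -1.5316
Critical value: z_0.025 = ±1.960
p-value = 0.1256
Decision: fail to reject H₀ at α = 0.05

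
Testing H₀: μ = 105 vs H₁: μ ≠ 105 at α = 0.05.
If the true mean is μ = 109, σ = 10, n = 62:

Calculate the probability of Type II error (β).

Answer: β ≈ 0.1171

Derivation:
SE = σ/√n = 10/√62 = 1.2700
Critical values: μ₀ ± z_0.025×SE = 105 ± 1.960×1.2700
Acceptance region: (102.5108, 107.4892)
Under H₁ (μ = 109): z_high = (107.4892 - 109)/1.2700 = -1.1896, z_low = (102.5108 - 109)/1.2700 = -5.1096
β = P(not reject | H₁) = Φ(-1.1896) - Φ(-5.1096) ≈ 0.1171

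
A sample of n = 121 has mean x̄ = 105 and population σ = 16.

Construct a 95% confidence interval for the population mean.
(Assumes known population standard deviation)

Confidence level: 95%, α = 0.05
z_0.025 = 1.960
SE = σ/√n = 16/√121 = 1.4545
Margin of error = 1.960 × 1.4545 = 2.8508
CI: x̄ ± margin = 105 ± 2.8508
CI: (102.1492, 107.8508)

Answer: (102.1492, 107.8508)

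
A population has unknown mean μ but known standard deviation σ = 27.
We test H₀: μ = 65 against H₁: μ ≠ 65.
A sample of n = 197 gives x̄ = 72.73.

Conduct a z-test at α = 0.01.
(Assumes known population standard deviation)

Answer: z = 4.0183, reject H₀

Derivation:
Standard error: SE = σ/√n = 27/√197 = 1.9237
z-statistic: z = (x̄ - μ₀)/SE = (72.73 - 65)/1.9237 = 4.0183
Critical value: ±2.576
p-value = 0.0001
Decision: reject H₀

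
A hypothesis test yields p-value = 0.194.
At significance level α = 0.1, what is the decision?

Compare p-value to α:
0.194 ≥ 0.1
Decision: fail to reject H₀

Answer: fail to reject H₀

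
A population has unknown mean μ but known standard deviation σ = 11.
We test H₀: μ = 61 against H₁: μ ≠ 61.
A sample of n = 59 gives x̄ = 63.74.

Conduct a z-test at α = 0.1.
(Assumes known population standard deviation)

Answer: z = 1.9133, reject H₀

Derivation:
Standard error: SE = σ/√n = 11/√59 = 1.4321
z-statistic: z = (x̄ - μ₀)/SE = (63.74 - 61)/1.4321 = 1.9133
Critical value: ±1.645
p-value = 0.0557
Decision: reject H₀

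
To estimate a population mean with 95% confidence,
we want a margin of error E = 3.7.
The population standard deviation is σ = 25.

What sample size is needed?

z_0.025 = 1.960
n = (z×σ/E)² = (1.960×25/3.7)²
n = 175.3835
Round up: n = 176

Answer: n = 176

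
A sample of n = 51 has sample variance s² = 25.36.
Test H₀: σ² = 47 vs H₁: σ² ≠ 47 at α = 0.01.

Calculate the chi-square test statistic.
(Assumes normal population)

Answer: χ² = 26.9787, reject H₀

Derivation:
df = n - 1 = 50
χ² = (n-1)s²/σ₀² = 50×25.36/47 = 26.9787
Critical values: χ²_{0.995,50} = 27.991, χ²_{0.005,50} = 79.490
Rejection region: χ² < 27.991 or χ² > 79.490
Decision: reject H₀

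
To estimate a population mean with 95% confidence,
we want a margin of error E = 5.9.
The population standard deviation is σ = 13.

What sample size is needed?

z_0.025 = 1.960
n = (z×σ/E)² = (1.960×13/5.9)²
n = 18.6507
Round up: n = 19

Answer: n = 19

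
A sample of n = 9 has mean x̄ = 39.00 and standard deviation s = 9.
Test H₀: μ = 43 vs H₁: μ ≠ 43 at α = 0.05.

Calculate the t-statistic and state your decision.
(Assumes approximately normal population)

Answer: t = -1.3333, fail to reject H₀

Derivation:
df = n - 1 = 8
SE = s/√n = 9/√9 = 3.0000
t = (x̄ - μ₀)/SE = (39.00 - 43)/3.0000 = -1.3333
Critical value: t_{0.025,8} = ±2.306
p-value ≈ 0.2191
Decision: fail to reject H₀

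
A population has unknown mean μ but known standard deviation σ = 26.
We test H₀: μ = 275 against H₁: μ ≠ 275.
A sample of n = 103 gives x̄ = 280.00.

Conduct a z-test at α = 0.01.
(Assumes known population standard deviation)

Answer: z = 1.9517, fail to reject H₀

Derivation:
Standard error: SE = σ/√n = 26/√103 = 2.5619
z-statistic: z = (x̄ - μ₀)/SE = (280.00 - 275)/2.5619 = 1.9517
Critical value: ±2.576
p-value = 0.0510
Decision: fail to reject H₀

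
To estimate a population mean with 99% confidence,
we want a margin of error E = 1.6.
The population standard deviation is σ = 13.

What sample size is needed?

Answer: n = 439

Derivation:
z_0.005 = 2.576
n = (z×σ/E)² = (2.576×13/1.6)²
n = 438.0649
Round up: n = 439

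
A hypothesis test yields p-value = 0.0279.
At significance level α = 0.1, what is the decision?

Compare p-value to α:
0.0279 < 0.1
Decision: reject H₀

Answer: reject H₀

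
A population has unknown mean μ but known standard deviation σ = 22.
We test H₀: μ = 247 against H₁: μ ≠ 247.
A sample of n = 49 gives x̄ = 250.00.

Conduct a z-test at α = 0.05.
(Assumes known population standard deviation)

Standard error: SE = σ/√n = 22/√49 = 3.1429
z-statistic: z = (x̄ - μ₀)/SE = (250.00 - 247)/3.1429 = 0.9545
Critical value: ±1.960
p-value = 0.3398
Decision: fail to reject H₀

Answer: z = 0.9545, fail to reject H₀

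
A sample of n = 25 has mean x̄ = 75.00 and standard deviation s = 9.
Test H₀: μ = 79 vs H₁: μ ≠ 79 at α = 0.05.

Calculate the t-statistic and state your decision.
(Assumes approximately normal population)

Answer: t = -2.2222, reject H₀

Derivation:
df = n - 1 = 24
SE = s/√n = 9/√25 = 1.8000
t = (x̄ - μ₀)/SE = (75.00 - 79)/1.8000 = -2.2222
Critical value: t_{0.025,24} = ±2.064
p-value ≈ 0.0359
Decision: reject H₀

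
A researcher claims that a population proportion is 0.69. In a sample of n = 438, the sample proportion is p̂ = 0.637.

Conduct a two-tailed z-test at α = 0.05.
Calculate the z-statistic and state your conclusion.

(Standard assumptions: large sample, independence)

H₀: p = 0.69, H₁: p ≠ 0.69
Standard error: SE = √(p₀(1-p₀)/n) = √(0.69×0.31/438) = 0.022099
z-statistic: z = (p̂ - p₀)/SE = (0.637 - 0.69)/0.022099 = -2.3983
Critical value: z_0.025 = ±1.960
p-value = 0.0165
Decision: reject H₀ at α = 0.05

Answer: z = -2.3983, reject H₀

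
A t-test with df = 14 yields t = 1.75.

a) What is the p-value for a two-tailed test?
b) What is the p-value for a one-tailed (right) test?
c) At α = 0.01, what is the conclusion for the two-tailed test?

Answer: a) 0.1020, b) 0.0510, c) fail to reject H₀

Derivation:
Using t-distribution with df = 14:
a) Two-tailed: p = 2×P(T > 1.75) = 0.1020
b) One-tailed: p = P(T > 1.75) = 0.0510
c) 0.1020 ≥ 0.01, fail to reject H₀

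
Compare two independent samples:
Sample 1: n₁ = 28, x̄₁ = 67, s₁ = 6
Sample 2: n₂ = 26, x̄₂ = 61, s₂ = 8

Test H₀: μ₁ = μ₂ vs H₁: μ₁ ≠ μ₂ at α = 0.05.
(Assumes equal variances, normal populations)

Answer: t = 3.1325, reject H₀

Derivation:
Pooled variance: s²_p = [27×6² + 25×8²]/(52) = 49.4615
s_p = 7.0329
SE = s_p×√(1/n₁ + 1/n₂) = 7.0329×√(1/28 + 1/26) = 1.9154
t = (x̄₁ - x̄₂)/SE = (67 - 61)/1.9154 = 3.1325
df = 52, t-critical = ±2.007
Decision: reject H₀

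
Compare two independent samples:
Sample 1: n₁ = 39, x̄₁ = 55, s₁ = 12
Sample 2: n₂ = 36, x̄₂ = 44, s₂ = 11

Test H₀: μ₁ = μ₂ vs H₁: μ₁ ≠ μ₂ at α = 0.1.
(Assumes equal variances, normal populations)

Answer: t = 4.1273, reject H₀

Derivation:
Pooled variance: s²_p = [38×12² + 35×11²]/(73) = 132.9726
s_p = 11.5314
SE = s_p×√(1/n₁ + 1/n₂) = 11.5314×√(1/39 + 1/36) = 2.6652
t = (x̄₁ - x̄₂)/SE = (55 - 44)/2.6652 = 4.1273
df = 73, t-critical = ±1.666
Decision: reject H₀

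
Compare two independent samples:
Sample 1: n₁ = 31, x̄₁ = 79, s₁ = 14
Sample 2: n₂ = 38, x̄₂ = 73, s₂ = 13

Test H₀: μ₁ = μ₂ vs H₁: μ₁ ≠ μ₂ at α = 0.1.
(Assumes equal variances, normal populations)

Pooled variance: s²_p = [30×14² + 37×13²]/(67) = 181.0896
s_p = 13.4570
SE = s_p×√(1/n₁ + 1/n₂) = 13.4570×√(1/31 + 1/38) = 3.2569
t = (x̄₁ - x̄₂)/SE = (79 - 73)/3.2569 = 1.8422
df = 67, t-critical = ±1.668
Decision: reject H₀

Answer: t = 1.8422, reject H₀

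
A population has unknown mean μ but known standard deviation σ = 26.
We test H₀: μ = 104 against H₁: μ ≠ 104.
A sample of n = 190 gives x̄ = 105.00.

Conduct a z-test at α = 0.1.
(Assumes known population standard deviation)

Answer: z = 0.5302, fail to reject H₀

Derivation:
Standard error: SE = σ/√n = 26/√190 = 1.8862
z-statistic: z = (x̄ - μ₀)/SE = (105.00 - 104)/1.8862 = 0.5302
Critical value: ±1.645
p-value = 0.5960
Decision: fail to reject H₀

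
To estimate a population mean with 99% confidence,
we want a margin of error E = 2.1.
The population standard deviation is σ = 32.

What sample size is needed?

Answer: n = 1541

Derivation:
z_0.005 = 2.576
n = (z×σ/E)² = (2.576×32/2.1)²
n = 1540.8242
Round up: n = 1541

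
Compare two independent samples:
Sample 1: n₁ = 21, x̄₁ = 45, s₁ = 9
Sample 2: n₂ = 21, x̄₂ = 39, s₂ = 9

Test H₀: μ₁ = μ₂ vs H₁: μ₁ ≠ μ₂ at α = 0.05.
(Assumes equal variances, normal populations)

Answer: t = 2.1602, reject H₀

Derivation:
Pooled variance: s²_p = [20×9² + 20×9²]/(40) = 81.0000
s_p = 9.0000
SE = s_p×√(1/n₁ + 1/n₂) = 9.0000×√(1/21 + 1/21) = 2.7775
t = (x̄₁ - x̄₂)/SE = (45 - 39)/2.7775 = 2.1602
df = 40, t-critical = ±2.021
Decision: reject H₀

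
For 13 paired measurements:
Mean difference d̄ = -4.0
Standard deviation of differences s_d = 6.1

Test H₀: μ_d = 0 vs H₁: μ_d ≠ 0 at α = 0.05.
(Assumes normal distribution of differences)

df = n - 1 = 12
SE = s_d/√n = 6.1/√13 = 1.6918
t = d̄/SE = -4.0/1.6918 = -2.3643
Critical value: t_{0.025,12} = ±2.179
p-value ≈ 0.0358
Decision: reject H₀

Answer: t = -2.3643, reject H₀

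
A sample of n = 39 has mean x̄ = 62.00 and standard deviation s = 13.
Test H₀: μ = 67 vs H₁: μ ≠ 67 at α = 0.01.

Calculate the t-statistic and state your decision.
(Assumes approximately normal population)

df = n - 1 = 38
SE = s/√n = 13/√39 = 2.0817
t = (x̄ - μ₀)/SE = (62.00 - 67)/2.0817 = -2.4019
Critical value: t_{0.005,38} = ±2.712
p-value ≈ 0.0213
Decision: fail to reject H₀

Answer: t = -2.4019, fail to reject H₀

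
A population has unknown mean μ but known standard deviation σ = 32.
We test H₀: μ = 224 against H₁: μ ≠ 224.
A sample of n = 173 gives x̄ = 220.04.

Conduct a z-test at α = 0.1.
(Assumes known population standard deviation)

Standard error: SE = σ/√n = 32/√173 = 2.4329
z-statistic: z = (x̄ - μ₀)/SE = (220.04 - 224)/2.4329 = -1.6277
Critical value: ±1.645
p-value = 0.1036
Decision: fail to reject H₀

Answer: z = -1.6277, fail to reject H₀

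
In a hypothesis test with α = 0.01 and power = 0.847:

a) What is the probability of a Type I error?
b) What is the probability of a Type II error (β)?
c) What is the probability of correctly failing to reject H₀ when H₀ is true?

a) Type I error probability = α = 0.01
b) Power = P(reject H₀ | H₁ true) = 1 - β = 0.847, so Type II error probability = β = 1 - Power = 0.153
c) P(fail to reject H₀ | H₀ true) = 1 - α = 0.99

Answer: a) 0.01, b) 0.153, c) 0.99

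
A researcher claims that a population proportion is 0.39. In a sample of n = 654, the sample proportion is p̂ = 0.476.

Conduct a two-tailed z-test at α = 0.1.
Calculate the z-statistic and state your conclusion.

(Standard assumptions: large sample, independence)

Answer: z = 4.5090, reject H₀

Derivation:
H₀: p = 0.39, H₁: p ≠ 0.39
Standard error: SE = √(p₀(1-p₀)/n) = √(0.39×0.61/654) = 0.019073
z-statistic: z = (p̂ - p₀)/SE = (0.476 - 0.39)/0.019073 = 4.5090
Critical value: z_0.05 = ±1.645
p-value < 0.0001
Decision: reject H₀ at α = 0.1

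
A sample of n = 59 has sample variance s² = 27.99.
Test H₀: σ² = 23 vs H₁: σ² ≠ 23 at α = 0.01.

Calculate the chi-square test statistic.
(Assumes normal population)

df = n - 1 = 58
χ² = (n-1)s²/σ₀² = 58×27.99/23 = 70.5835
Critical values: χ²_{0.995,58} = 34.008, χ²_{0.005,58} = 89.477
Rejection region: χ² < 34.008 or χ² > 89.477
Decision: fail to reject H₀

Answer: χ² = 70.5835, fail to reject H₀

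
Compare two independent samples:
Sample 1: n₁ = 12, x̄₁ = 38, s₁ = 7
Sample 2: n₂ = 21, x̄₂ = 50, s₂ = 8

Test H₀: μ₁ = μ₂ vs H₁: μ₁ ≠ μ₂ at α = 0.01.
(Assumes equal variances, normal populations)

Pooled variance: s²_p = [11×7² + 20×8²]/(31) = 58.6774
s_p = 7.6601
SE = s_p×√(1/n₁ + 1/n₂) = 7.6601×√(1/12 + 1/21) = 2.7720
t = (x̄₁ - x̄₂)/SE = (38 - 50)/2.7720 = -4.3290
df = 31, t-critical = ±2.744
Decision: reject H₀

Answer: t = -4.3290, reject H₀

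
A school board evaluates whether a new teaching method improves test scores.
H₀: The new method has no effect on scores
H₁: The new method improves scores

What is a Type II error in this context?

Answer: Failing to adopt an effective teaching method

Derivation:
A Type I error (probability α) occurs when we reject a true H₀.
A Type II error (probability β) occurs when we fail to reject a false H₀.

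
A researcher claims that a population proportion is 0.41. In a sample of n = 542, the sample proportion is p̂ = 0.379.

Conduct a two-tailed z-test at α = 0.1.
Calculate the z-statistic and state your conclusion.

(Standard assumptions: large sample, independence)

H₀: p = 0.41, H₁: p ≠ 0.41
Standard error: SE = √(p₀(1-p₀)/n) = √(0.41×0.59/542) = 0.021126
z-statistic: z = (p̂ - p₀)/SE = (0.379 - 0.41)/0.021126 = -1.4674
Critical value: z_0.05 = ±1.645
p-value = 0.1423
Decision: fail to reject H₀ at α = 0.1

Answer: z = -1.4674, fail to reject H₀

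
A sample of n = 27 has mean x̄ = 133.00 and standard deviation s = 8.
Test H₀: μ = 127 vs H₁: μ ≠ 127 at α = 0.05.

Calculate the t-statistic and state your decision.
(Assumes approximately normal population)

Answer: t = 3.8971, reject H₀

Derivation:
df = n - 1 = 26
SE = s/√n = 8/√27 = 1.5396
t = (x̄ - μ₀)/SE = (133.00 - 127)/1.5396 = 3.8971
Critical value: t_{0.025,26} = ±2.056
p-value ≈ 0.0006
Decision: reject H₀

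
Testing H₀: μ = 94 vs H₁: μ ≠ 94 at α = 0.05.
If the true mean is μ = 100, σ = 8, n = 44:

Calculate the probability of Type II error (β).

SE = σ/√n = 8/√44 = 1.2060
Critical values: μ₀ ± z_0.025×SE = 94 ± 1.960×1.2060
Acceptance region: (91.6362, 96.3638)
Under H₁ (μ = 100): z_high = (96.3638 - 100)/1.2060 = -3.0151, z_low = (91.6362 - 100)/1.2060 = -6.9352
β = P(not reject | H₁) = Φ(-3.0151) - Φ(-6.9352) ≈ 0.0013

Answer: β ≈ 0.0013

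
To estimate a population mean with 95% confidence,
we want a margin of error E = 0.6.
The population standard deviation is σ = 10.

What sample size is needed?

z_0.025 = 1.960
n = (z×σ/E)² = (1.960×10/0.6)²
n = 1067.1111
Round up: n = 1068

Answer: n = 1068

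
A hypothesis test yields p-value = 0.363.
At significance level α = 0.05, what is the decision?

Answer: fail to reject H₀

Derivation:
Compare p-value to α:
0.363 ≥ 0.05
Decision: fail to reject H₀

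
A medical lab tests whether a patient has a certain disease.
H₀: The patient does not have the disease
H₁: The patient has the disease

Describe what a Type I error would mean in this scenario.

Answer: Diagnosing a healthy patient as having the disease (false positive)

Derivation:
A Type I error (probability α) occurs when we reject a true H₀.
A Type II error (probability β) occurs when we fail to reject a false H₀.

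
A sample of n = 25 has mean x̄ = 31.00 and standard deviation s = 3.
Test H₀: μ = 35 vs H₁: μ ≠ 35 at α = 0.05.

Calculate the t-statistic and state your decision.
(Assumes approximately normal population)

Answer: t = -6.6667, reject H₀

Derivation:
df = n - 1 = 24
SE = s/√n = 3/√25 = 0.6000
t = (x̄ - μ₀)/SE = (31.00 - 35)/0.6000 = -6.6667
Critical value: t_{0.025,24} = ±2.064
p-value < 0.0001
Decision: reject H₀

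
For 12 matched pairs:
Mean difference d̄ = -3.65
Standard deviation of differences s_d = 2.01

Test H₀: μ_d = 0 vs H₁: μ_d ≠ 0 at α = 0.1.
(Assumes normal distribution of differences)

df = n - 1 = 11
SE = s_d/√n = 2.01/√12 = 0.5802
t = d̄/SE = -3.65/0.5802 = -6.2909
Critical value: t_{0.05,11} = ±1.796
p-value ≈ 0.0001
Decision: reject H₀

Answer: t = -6.2909, reject H₀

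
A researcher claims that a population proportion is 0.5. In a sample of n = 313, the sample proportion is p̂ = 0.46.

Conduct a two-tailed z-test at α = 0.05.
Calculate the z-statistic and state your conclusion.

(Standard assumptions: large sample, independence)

Answer: z = -1.4153, fail to reject H₀

Derivation:
H₀: p = 0.5, H₁: p ≠ 0.5
Standard error: SE = √(p₀(1-p₀)/n) = √(0.5×0.5/313) = 0.028262
z-statistic: z = (p̂ - p₀)/SE = (0.46 - 0.5)/0.028262 = -1.4153
Critical value: z_0.025 = ±1.960
p-value = 0.1570
Decision: fail to reject H₀ at α = 0.05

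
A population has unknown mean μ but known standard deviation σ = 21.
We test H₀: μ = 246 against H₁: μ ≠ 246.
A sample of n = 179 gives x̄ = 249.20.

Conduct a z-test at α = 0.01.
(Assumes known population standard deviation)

Standard error: SE = σ/√n = 21/√179 = 1.5696
z-statistic: z = (x̄ - μ₀)/SE = (249.20 - 246)/1.5696 = 2.0387
Critical value: ±2.576
p-value = 0.0415
Decision: fail to reject H₀

Answer: z = 2.0387, fail to reject H₀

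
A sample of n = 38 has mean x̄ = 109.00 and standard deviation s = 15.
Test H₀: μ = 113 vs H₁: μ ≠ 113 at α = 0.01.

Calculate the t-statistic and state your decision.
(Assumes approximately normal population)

df = n - 1 = 37
SE = s/√n = 15/√38 = 2.4333
t = (x̄ - μ₀)/SE = (109.00 - 113)/2.4333 = -1.6439
Critical value: t_{0.005,37} = ±2.715
p-value ≈ 0.1087
Decision: fail to reject H₀

Answer: t = -1.6439, fail to reject H₀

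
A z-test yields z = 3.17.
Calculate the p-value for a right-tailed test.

For z = 3.17:
p = P(Z > 3.17) = 1 - Φ(3.17) = 0.0008

Answer: p-value ≈ 0.0008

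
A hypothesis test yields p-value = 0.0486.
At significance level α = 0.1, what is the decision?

Answer: reject H₀

Derivation:
Compare p-value to α:
0.0486 < 0.1
Decision: reject H₀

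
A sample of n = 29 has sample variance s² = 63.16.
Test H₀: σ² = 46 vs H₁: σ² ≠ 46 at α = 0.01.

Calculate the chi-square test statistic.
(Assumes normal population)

Answer: χ² = 38.4452, fail to reject H₀

Derivation:
df = n - 1 = 28
χ² = (n-1)s²/σ₀² = 28×63.16/46 = 38.4452
Critical values: χ²_{0.995,28} = 12.461, χ²_{0.005,28} = 50.993
Rejection region: χ² < 12.461 or χ² > 50.993
Decision: fail to reject H₀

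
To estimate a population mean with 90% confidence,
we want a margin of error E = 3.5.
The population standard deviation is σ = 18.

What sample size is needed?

Answer: n = 72

Derivation:
z_0.05 = 1.645
n = (z×σ/E)² = (1.645×18/3.5)²
n = 71.5716
Round up: n = 72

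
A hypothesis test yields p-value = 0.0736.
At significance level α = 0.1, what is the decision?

Answer: reject H₀

Derivation:
Compare p-value to α:
0.0736 < 0.1
Decision: reject H₀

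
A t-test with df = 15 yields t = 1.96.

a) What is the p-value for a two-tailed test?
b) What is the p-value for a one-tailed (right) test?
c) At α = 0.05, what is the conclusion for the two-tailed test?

Using t-distribution with df = 15:
a) Two-tailed: p = 2×P(T > 1.96) = 0.0688
b) One-tailed: p = P(T > 1.96) = 0.0344
c) 0.0688 ≥ 0.05, fail to reject H₀

Answer: a) 0.0688, b) 0.0344, c) fail to reject H₀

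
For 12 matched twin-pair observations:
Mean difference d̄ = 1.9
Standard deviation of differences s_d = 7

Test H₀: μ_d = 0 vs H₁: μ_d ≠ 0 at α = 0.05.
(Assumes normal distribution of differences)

Answer: t = 0.9403, fail to reject H₀

Derivation:
df = n - 1 = 11
SE = s_d/√n = 7/√12 = 2.0207
t = d̄/SE = 1.9/2.0207 = 0.9403
Critical value: t_{0.025,11} = ±2.201
p-value ≈ 0.3673
Decision: fail to reject H₀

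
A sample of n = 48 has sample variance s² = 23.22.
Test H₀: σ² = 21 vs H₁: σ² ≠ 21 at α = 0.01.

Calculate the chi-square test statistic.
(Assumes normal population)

df = n - 1 = 47
χ² = (n-1)s²/σ₀² = 47×23.22/21 = 51.9686
Critical values: χ²_{0.995,47} = 25.775, χ²_{0.005,47} = 75.704
Rejection region: χ² < 25.775 or χ² > 75.704
Decision: fail to reject H₀

Answer: χ² = 51.9686, fail to reject H₀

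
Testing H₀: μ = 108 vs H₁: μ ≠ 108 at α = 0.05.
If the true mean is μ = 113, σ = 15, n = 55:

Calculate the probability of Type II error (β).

SE = σ/√n = 15/√55 = 2.0226
Critical values: μ₀ ± z_0.025×SE = 108 ± 1.960×2.0226
Acceptance region: (104.0357, 111.9643)
Under H₁ (μ = 113): z_high = (111.9643 - 113)/2.0226 = -0.5121, z_low = (104.0357 - 113)/2.0226 = -4.4321
β = P(not reject | H₁) = Φ(-0.5121) - Φ(-4.4321) ≈ 0.3043

Answer: β ≈ 0.3043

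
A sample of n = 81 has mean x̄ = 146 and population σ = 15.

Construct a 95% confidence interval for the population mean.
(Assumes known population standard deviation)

Answer: (142.7333, 149.2667)

Derivation:
Confidence level: 95%, α = 0.05
z_0.025 = 1.960
SE = σ/√n = 15/√81 = 1.6667
Margin of error = 1.960 × 1.6667 = 3.2667
CI: x̄ ± margin = 146 ± 3.2667
CI: (142.7333, 149.2667)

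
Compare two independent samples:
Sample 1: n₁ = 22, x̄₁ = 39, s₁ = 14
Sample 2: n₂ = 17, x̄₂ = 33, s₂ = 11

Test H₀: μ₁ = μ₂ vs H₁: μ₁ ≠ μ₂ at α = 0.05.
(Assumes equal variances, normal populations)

Answer: t = 1.4528, fail to reject H₀

Derivation:
Pooled variance: s²_p = [21×14² + 16×11²]/(37) = 163.5676
s_p = 12.7894
SE = s_p×√(1/n₁ + 1/n₂) = 12.7894×√(1/22 + 1/17) = 4.1300
t = (x̄₁ - x̄₂)/SE = (39 - 33)/4.1300 = 1.4528
df = 37, t-critical = ±2.026
Decision: fail to reject H₀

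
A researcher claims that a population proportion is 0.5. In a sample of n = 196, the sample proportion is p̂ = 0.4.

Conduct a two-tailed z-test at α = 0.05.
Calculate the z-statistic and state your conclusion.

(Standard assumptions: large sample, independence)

H₀: p = 0.5, H₁: p ≠ 0.5
Standard error: SE = √(p₀(1-p₀)/n) = √(0.5×0.5/196) = 0.035714
z-statistic: z = (p̂ - p₀)/SE = (0.4 - 0.5)/0.035714 = -2.8000
Critical value: z_0.025 = ±1.960
p-value = 0.0051
Decision: reject H₀ at α = 0.05

Answer: z = -2.8000, reject H₀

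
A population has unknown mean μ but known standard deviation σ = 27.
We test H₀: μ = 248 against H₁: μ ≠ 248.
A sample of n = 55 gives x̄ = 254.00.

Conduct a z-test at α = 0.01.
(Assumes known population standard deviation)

Answer: z = 1.6480, fail to reject H₀

Derivation:
Standard error: SE = σ/√n = 27/√55 = 3.6407
z-statistic: z = (x̄ - μ₀)/SE = (254.00 - 248)/3.6407 = 1.6480
Critical value: ±2.576
p-value = 0.0994
Decision: fail to reject H₀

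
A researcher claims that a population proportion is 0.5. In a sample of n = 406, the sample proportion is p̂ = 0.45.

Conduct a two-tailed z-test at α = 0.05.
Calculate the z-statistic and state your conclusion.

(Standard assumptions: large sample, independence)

Answer: z = -2.0149, reject H₀

Derivation:
H₀: p = 0.5, H₁: p ≠ 0.5
Standard error: SE = √(p₀(1-p₀)/n) = √(0.5×0.5/406) = 0.024815
z-statistic: z = (p̂ - p₀)/SE = (0.45 - 0.5)/0.024815 = -2.0149
Critical value: z_0.025 = ±1.960
p-value = 0.0439
Decision: reject H₀ at α = 0.05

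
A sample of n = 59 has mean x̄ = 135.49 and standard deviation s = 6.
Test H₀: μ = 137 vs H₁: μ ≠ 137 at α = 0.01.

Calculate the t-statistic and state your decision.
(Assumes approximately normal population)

df = n - 1 = 58
SE = s/√n = 6/√59 = 0.7811
t = (x̄ - μ₀)/SE = (135.49 - 137)/0.7811 = -1.9332
Critical value: t_{0.005,58} = ±2.663
p-value ≈ 0.0581
Decision: fail to reject H₀

Answer: t = -1.9332, fail to reject H₀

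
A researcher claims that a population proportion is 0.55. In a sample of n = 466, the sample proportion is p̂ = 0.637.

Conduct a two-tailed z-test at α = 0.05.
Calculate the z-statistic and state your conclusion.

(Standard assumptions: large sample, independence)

Answer: z = 3.7751, reject H₀

Derivation:
H₀: p = 0.55, H₁: p ≠ 0.55
Standard error: SE = √(p₀(1-p₀)/n) = √(0.55×0.45/466) = 0.023046
z-statistic: z = (p̂ - p₀)/SE = (0.637 - 0.55)/0.023046 = 3.7751
Critical value: z_0.025 = ±1.960
p-value = 0.0002
Decision: reject H₀ at α = 0.05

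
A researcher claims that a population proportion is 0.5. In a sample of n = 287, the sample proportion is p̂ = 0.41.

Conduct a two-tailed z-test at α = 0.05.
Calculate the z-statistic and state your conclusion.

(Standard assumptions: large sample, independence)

Answer: z = -3.0494, reject H₀

Derivation:
H₀: p = 0.5, H₁: p ≠ 0.5
Standard error: SE = √(p₀(1-p₀)/n) = √(0.5×0.5/287) = 0.029514
z-statistic: z = (p̂ - p₀)/SE = (0.41 - 0.5)/0.029514 = -3.0494
Critical value: z_0.025 = ±1.960
p-value = 0.0023
Decision: reject H₀ at α = 0.05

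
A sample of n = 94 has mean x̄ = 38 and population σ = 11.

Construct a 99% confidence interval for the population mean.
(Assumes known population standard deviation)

Answer: (35.0773, 40.9227)

Derivation:
Confidence level: 99%, α = 0.01
z_0.005 = 2.576
SE = σ/√n = 11/√94 = 1.1346
Margin of error = 2.576 × 1.1346 = 2.9227
CI: x̄ ± margin = 38 ± 2.9227
CI: (35.0773, 40.9227)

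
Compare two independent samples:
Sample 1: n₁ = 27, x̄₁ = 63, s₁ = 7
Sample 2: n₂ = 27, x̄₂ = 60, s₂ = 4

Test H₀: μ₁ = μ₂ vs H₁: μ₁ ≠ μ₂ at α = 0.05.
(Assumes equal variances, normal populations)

Pooled variance: s²_p = [26×7² + 26×4²]/(52) = 32.5000
s_p = 5.7009
SE = s_p×√(1/n₁ + 1/n₂) = 5.7009×√(1/27 + 1/27) = 1.5516
t = (x̄₁ - x̄₂)/SE = (63 - 60)/1.5516 = 1.9335
df = 52, t-critical = ±2.007
Decision: fail to reject H₀

Answer: t = 1.9335, fail to reject H₀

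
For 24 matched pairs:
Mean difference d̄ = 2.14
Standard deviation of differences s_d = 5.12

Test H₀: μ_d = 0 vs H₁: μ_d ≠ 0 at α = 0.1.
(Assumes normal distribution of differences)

df = n - 1 = 23
SE = s_d/√n = 5.12/√24 = 1.0451
t = d̄/SE = 2.14/1.0451 = 2.0477
Critical value: t_{0.05,23} = ±1.714
p-value ≈ 0.0522
Decision: reject H₀

Answer: t = 2.0477, reject H₀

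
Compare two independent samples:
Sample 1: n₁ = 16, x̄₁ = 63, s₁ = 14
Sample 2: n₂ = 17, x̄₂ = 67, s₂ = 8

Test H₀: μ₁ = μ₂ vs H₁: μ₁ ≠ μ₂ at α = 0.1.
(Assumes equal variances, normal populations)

Answer: t = -1.0156, fail to reject H₀

Derivation:
Pooled variance: s²_p = [15×14² + 16×8²]/(31) = 127.8710
s_p = 11.3080
SE = s_p×√(1/n₁ + 1/n₂) = 11.3080×√(1/16 + 1/17) = 3.9387
t = (x̄₁ - x̄₂)/SE = (63 - 67)/3.9387 = -1.0156
df = 31, t-critical = ±1.696
Decision: fail to reject H₀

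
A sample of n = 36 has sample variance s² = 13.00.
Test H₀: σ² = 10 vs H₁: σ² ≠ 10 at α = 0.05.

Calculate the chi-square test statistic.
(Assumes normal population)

df = n - 1 = 35
χ² = (n-1)s²/σ₀² = 35×13.00/10 = 45.5000
Critical values: χ²_{0.975,35} = 20.569, χ²_{0.025,35} = 53.203
Rejection region: χ² < 20.569 or χ² > 53.203
Decision: fail to reject H₀

Answer: χ² = 45.5000, fail to reject H₀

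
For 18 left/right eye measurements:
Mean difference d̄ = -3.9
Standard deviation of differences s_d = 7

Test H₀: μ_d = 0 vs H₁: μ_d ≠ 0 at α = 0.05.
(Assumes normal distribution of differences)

df = n - 1 = 17
SE = s_d/√n = 7/√18 = 1.6499
t = d̄/SE = -3.9/1.6499 = -2.3638
Critical value: t_{0.025,17} = ±2.110
p-value ≈ 0.0303
Decision: reject H₀

Answer: t = -2.3638, reject H₀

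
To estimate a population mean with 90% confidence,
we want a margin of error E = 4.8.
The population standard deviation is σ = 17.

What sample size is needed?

z_0.05 = 1.645
n = (z×σ/E)² = (1.645×17/4.8)²
n = 33.9428
Round up: n = 34

Answer: n = 34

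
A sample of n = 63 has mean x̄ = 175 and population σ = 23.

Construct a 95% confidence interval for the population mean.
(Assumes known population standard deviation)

Answer: (169.3205, 180.6795)

Derivation:
Confidence level: 95%, α = 0.05
z_0.025 = 1.960
SE = σ/√n = 23/√63 = 2.8977
Margin of error = 1.960 × 2.8977 = 5.6795
CI: x̄ ± margin = 175 ± 5.6795
CI: (169.3205, 180.6795)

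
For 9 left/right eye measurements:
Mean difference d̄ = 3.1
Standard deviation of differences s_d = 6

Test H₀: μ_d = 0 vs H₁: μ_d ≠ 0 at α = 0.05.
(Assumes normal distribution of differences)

df = n - 1 = 8
SE = s_d/√n = 6/√9 = 2.0000
t = d̄/SE = 3.1/2.0000 = 1.5500
Critical value: t_{0.025,8} = ±2.306
p-value ≈ 0.1597
Decision: fail to reject H₀

Answer: t = 1.5500, fail to reject H₀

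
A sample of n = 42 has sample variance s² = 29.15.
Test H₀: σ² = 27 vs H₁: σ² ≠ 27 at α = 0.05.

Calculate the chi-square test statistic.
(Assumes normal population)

Answer: χ² = 44.2648, fail to reject H₀

Derivation:
df = n - 1 = 41
χ² = (n-1)s²/σ₀² = 41×29.15/27 = 44.2648
Critical values: χ²_{0.975,41} = 25.215, χ²_{0.025,41} = 60.561
Rejection region: χ² < 25.215 or χ² > 60.561
Decision: fail to reject H₀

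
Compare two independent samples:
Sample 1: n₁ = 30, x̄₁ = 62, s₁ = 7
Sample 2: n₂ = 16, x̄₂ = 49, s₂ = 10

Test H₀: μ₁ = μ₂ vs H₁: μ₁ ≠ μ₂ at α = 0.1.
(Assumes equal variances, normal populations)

Answer: t = 5.1540, reject H₀

Derivation:
Pooled variance: s²_p = [29×7² + 15×10²]/(44) = 66.3864
s_p = 8.1478
SE = s_p×√(1/n₁ + 1/n₂) = 8.1478×√(1/30 + 1/16) = 2.5223
t = (x̄₁ - x̄₂)/SE = (62 - 49)/2.5223 = 5.1540
df = 44, t-critical = ±1.680
Decision: reject H₀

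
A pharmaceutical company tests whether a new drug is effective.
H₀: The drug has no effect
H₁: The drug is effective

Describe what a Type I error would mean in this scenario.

A Type I error (probability α) occurs when we reject a true H₀.
A Type II error (probability β) occurs when we fail to reject a false H₀.

Answer: Concluding the drug is effective when it actually has no effect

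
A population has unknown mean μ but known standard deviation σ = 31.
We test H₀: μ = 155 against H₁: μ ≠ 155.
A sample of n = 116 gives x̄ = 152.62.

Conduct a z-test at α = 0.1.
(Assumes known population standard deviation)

Answer: z = -0.8269, fail to reject H₀

Derivation:
Standard error: SE = σ/√n = 31/√116 = 2.8783
z-statistic: z = (x̄ - μ₀)/SE = (152.62 - 155)/2.8783 = -0.8269
Critical value: ±1.645
p-value = 0.4083
Decision: fail to reject H₀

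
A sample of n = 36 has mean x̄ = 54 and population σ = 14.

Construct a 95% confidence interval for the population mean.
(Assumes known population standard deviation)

Answer: (49.4267, 58.5733)

Derivation:
Confidence level: 95%, α = 0.05
z_0.025 = 1.960
SE = σ/√n = 14/√36 = 2.3333
Margin of error = 1.960 × 2.3333 = 4.5733
CI: x̄ ± margin = 54 ± 4.5733
CI: (49.4267, 58.5733)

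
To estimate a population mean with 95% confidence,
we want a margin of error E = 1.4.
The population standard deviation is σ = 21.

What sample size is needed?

Answer: n = 865

Derivation:
z_0.025 = 1.960
n = (z×σ/E)² = (1.960×21/1.4)²
n = 864.3600
Round up: n = 865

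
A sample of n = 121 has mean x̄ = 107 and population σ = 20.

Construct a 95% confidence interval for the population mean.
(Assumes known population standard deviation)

Answer: (103.4363, 110.5637)

Derivation:
Confidence level: 95%, α = 0.05
z_0.025 = 1.960
SE = σ/√n = 20/√121 = 1.8182
Margin of error = 1.960 × 1.8182 = 3.5637
CI: x̄ ± margin = 107 ± 3.5637
CI: (103.4363, 110.5637)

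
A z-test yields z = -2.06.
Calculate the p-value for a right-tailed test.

Answer: p-value ≈ 0.9803

Derivation:
For z = -2.06:
p = P(Z > -2.06) = 1 - Φ(-2.06) = 0.9803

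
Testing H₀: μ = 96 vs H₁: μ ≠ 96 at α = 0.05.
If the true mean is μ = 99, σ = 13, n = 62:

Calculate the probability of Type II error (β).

Answer: β ≈ 0.5567

Derivation:
SE = σ/√n = 13/√62 = 1.6510
Critical values: μ₀ ± z_0.025×SE = 96 ± 1.960×1.6510
Acceptance region: (92.7640, 99.2360)
Under H₁ (μ = 99): z_high = (99.2360 - 99)/1.6510 = 0.1429, z_low = (92.7640 - 99)/1.6510 = -3.7771
β = P(not reject | H₁) = Φ(0.1429) - Φ(-3.7771) ≈ 0.5567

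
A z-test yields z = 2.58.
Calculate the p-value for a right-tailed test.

Answer: p-value ≈ 0.0049

Derivation:
For z = 2.58:
p = P(Z > 2.58) = 1 - Φ(2.58) = 0.0049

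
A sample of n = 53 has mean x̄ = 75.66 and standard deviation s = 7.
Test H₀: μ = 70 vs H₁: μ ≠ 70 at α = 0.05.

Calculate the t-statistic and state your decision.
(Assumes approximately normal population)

df = n - 1 = 52
SE = s/√n = 7/√53 = 0.9615
t = (x̄ - μ₀)/SE = (75.66 - 70)/0.9615 = 5.8866
Critical value: t_{0.025,52} = ±2.007
p-value < 0.0001
Decision: reject H₀

Answer: t = 5.8866, reject H₀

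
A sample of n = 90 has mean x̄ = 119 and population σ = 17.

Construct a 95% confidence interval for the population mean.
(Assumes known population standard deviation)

Confidence level: 95%, α = 0.05
z_0.025 = 1.960
SE = σ/√n = 17/√90 = 1.7920
Margin of error = 1.960 × 1.7920 = 3.5123
CI: x̄ ± margin = 119 ± 3.5123
CI: (115.4877, 122.5123)

Answer: (115.4877, 122.5123)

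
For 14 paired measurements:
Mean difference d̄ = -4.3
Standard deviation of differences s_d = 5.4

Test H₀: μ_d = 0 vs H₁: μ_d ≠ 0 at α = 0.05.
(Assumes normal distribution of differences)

Answer: t = -2.9795, reject H₀

Derivation:
df = n - 1 = 13
SE = s_d/√n = 5.4/√14 = 1.4432
t = d̄/SE = -4.3/1.4432 = -2.9795
Critical value: t_{0.025,13} = ±2.160
p-value ≈ 0.0107
Decision: reject H₀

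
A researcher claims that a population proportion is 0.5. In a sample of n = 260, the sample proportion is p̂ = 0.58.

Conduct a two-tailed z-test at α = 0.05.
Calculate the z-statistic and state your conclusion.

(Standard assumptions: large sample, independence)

Answer: z = 2.5799, reject H₀

Derivation:
H₀: p = 0.5, H₁: p ≠ 0.5
Standard error: SE = √(p₀(1-p₀)/n) = √(0.5×0.5/260) = 0.031009
z-statistic: z = (p̂ - p₀)/SE = (0.58 - 0.5)/0.031009 = 2.5799
Critical value: z_0.025 = ±1.960
p-value = 0.0099
Decision: reject H₀ at α = 0.05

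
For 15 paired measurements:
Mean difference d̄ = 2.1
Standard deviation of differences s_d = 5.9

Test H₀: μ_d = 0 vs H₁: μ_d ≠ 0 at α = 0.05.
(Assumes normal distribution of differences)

df = n - 1 = 14
SE = s_d/√n = 5.9/√15 = 1.5234
t = d̄/SE = 2.1/1.5234 = 1.3785
Critical value: t_{0.025,14} = ±2.145
p-value ≈ 0.1897
Decision: fail to reject H₀

Answer: t = 1.3785, fail to reject H₀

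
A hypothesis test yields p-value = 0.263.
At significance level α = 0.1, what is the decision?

Compare p-value to α:
0.263 ≥ 0.1
Decision: fail to reject H₀

Answer: fail to reject H₀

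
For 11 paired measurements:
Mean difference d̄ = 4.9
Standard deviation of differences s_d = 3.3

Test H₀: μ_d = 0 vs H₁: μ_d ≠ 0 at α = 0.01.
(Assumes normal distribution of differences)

Answer: t = 4.9246, reject H₀

Derivation:
df = n - 1 = 10
SE = s_d/√n = 3.3/√11 = 0.9950
t = d̄/SE = 4.9/0.9950 = 4.9246
Critical value: t_{0.005,10} = ±3.169
p-value ≈ 0.0006
Decision: reject H₀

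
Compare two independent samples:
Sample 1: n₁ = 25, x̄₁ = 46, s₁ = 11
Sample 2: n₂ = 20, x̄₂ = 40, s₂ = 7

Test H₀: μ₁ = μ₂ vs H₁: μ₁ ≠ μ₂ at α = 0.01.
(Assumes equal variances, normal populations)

Pooled variance: s²_p = [24×11² + 19×7²]/(43) = 89.1860
s_p = 9.4438
SE = s_p×√(1/n₁ + 1/n₂) = 9.4438×√(1/25 + 1/20) = 2.8331
t = (x̄₁ - x̄₂)/SE = (46 - 40)/2.8331 = 2.1178
df = 43, t-critical = ±2.695
Decision: fail to reject H₀

Answer: t = 2.1178, fail to reject H₀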